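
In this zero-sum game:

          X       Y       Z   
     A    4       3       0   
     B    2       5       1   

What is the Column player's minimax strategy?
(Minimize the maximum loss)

Column should play Z, value = 1

Work:
Column player minimizes Row's maximum payoff:
Column X: max payoff to Row = 4
Column Y: max payoff to Row = 5
Column Z: max payoff to Row = 1
Minimum is 1, achieved by column Z.
Minimax strategy: Z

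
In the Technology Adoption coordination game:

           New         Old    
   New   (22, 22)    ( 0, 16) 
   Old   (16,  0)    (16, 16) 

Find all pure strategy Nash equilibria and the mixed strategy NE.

Pure NE: (New, New) and (Old, Old); Mixed NE: p = 0.7273, q = 0.7273

Work:
Check pure NE:
(New, New): (22, 22) - no unilateral deviation beneficial
(Old, Old): (16, 16) - no unilateral deviation beneficial
Mixed NE: P1 plays New with p = 0.7273, P2 plays New with q = 0.7273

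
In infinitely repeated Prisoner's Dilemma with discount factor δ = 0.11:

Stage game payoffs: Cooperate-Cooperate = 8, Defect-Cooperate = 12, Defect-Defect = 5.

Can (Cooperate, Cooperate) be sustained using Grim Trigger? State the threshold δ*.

δ* = 0.5714; since δ = 0.11 < 0.5714, cooperation cannot be sustained

Work:
For Grim Trigger:
Cooperate forever: 8/(1-δ)
Defect then punished: 12 + 5·δ/(1-δ)
Need: 8/(1-δ) ≥ 12 + 5·δ/(1-δ)
Solving: δ ≥ (T-R)/(T-P) = (12-8)/(12-5) = 0.5714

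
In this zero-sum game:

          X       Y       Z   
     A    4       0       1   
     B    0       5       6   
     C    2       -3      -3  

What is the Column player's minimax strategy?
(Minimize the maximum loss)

Column should play X, value = 4

Work:
Column player minimizes Row's maximum payoff:
Column X: max payoff to Row = 4
Column Y: max payoff to Row = 5
Column Z: max payoff to Row = 6
Minimum is 4, achieved by column X.
Minimax strategy: X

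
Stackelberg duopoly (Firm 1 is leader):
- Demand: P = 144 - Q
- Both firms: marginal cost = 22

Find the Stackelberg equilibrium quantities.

q₁* (leader) = 61.0, q₂* (follower) = 30.5

Work:
Follower's reaction: q₂ = (a - c - q₁)/2
Leader substitutes: π₁ = q₁·(a - q₁ - (a-c-q₁)/2 - c)
FOC: q₁* = (144 - 22)/2 = 61.00
Then: q₂* = (144 - 22 - 61.0)/2 = 30.50
Leader has first-mover advantage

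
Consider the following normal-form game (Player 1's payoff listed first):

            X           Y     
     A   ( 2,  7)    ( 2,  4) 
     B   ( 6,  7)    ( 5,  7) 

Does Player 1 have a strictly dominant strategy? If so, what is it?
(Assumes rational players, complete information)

Yes, Player 1's strictly dominant strategy is B

Work:
A strategy strictly dominates another if it gives a strictly higher payoff against every opponent action. Compare each pair of P1's strategies column-by-column:
  A vs B: [2 vs 6, 2 vs 5] → A does not strictly dominate B (column X: 2 ≤ 6)
  B vs A: [6 vs 2, 5 vs 2] → B strictly dominates A
B strictly dominates every other strategy → strictly dominant.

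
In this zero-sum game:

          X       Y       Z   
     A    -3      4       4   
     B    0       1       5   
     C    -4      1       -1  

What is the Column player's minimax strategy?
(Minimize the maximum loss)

Column should play X, value = 0

Work:
Column player minimizes Row's maximum payoff:
Column X: max payoff to Row = 0
Column Y: max payoff to Row = 4
Column Z: max payoff to Row = 5
Minimum is 0, achieved by column X.
Minimax strategy: X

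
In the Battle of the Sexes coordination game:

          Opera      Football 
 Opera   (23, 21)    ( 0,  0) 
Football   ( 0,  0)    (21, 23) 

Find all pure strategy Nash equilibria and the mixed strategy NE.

Pure NE: (Opera, Opera) and (Football, Football); Mixed NE: p = 0.5227, q = 0.4773

Work:
Check pure NE:
(Opera, Opera): (23, 21) - no unilateral deviation beneficial
(Football, Football): (21, 23) - no unilateral deviation beneficial
Mixed NE: P1 plays Opera with p = 0.5227, P2 plays Opera with q = 0.4773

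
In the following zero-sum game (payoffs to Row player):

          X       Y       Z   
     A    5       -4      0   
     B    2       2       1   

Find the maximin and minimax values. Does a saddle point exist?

Maximin = 1, Minimax = 1, Saddle: True

Work:
Row minimums: [-4, 1] → maximin = 1
Column maximums: [5, 2, 1] → minimax = 1
Saddle point exists! Game value = 1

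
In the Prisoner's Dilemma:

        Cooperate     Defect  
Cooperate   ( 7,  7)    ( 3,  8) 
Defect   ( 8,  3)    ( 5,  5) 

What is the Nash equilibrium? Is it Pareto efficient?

(Defect, Defect) is NE; not Pareto efficient

Work:
Defect dominates Cooperate for both players:
If P2 cooperates: Defect (8) > Cooperate (7)
If P2 defects: Defect (5) > Cooperate (3)
NE: (Defect, Defect) with payoff (5, 5)
But (Cooperate, Cooperate) = (7, 7) Pareto dominates (5, 5)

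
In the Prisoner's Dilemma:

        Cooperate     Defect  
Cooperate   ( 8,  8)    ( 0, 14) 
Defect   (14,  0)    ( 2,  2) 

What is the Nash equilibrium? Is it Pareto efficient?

(Defect, Defect) is NE; not Pareto efficient

Work:
Defect dominates Cooperate for both players:
If P2 cooperates: Defect (14) > Cooperate (8)
If P2 defects: Defect (2) > Cooperate (0)
NE: (Defect, Defect) with payoff (2, 2)
But (Cooperate, Cooperate) = (8, 8) Pareto dominates (2, 2)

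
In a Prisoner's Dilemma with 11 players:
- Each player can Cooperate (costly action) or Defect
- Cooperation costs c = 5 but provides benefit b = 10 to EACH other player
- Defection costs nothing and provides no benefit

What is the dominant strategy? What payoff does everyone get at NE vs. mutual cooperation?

Dominant: Defect; NE payoff = 0; Coop payoff = 95

Work:
Defect dominates (saves cost c = 5, benefit to others is external)
NE: All defect → everyone gets 0
If all cooperate: each receives (10)×10 - 5 = 95
Social dilemma: 95 > 0 but NE gives 0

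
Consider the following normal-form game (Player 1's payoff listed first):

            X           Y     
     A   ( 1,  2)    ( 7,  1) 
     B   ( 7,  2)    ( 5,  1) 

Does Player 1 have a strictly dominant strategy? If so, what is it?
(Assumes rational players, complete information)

No strictly dominant strategy exists for Player 1

Work:
A strategy strictly dominates another if it gives a strictly higher payoff against every opponent action. Compare each pair of P1's strategies column-by-column:
  A vs B: [1 vs 7, 7 vs 5] → A does not strictly dominate B (column X: 1 ≤ 7)
  B vs A: [7 vs 1, 5 vs 7] → B does not strictly dominate A (column Y: 5 ≤ 7)
No single strategy strictly dominates all others → no strictly dominant strategy.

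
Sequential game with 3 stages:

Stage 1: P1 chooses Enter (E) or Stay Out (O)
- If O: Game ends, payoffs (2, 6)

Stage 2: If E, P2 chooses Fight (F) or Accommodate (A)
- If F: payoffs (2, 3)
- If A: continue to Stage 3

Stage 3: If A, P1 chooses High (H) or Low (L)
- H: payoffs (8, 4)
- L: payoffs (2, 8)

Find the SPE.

SPE: (E, A, H); Outcome (8, 4)

Work:
Stage 3: P1 chooses H (8 vs 2)
Stage 2: P2: F->3, A->4 (anticipating H). Choose A
Stage 1: P1: O->2, E->8 (anticipating A, H). Choose E
SPE path: E -> A -> H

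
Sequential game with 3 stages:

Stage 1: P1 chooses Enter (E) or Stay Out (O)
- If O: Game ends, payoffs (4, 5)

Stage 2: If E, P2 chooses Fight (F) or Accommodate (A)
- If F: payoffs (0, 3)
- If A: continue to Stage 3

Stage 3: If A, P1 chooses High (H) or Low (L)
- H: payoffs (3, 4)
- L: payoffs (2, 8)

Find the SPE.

SPE: (O, A, H); Outcome (4, 5)

Work:
Stage 3: P1 chooses H (3 vs 2)
Stage 2: P2: F->3, A->4 (anticipating H). Choose A
Stage 1: P1: O->4, E->3 (anticipating A, H). Choose O
SPE path: O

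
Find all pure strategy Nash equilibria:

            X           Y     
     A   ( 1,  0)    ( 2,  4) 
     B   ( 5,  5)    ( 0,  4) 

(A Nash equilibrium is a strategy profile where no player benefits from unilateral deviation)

Nash equilibrium: (A, Y), (B, X)

Work:
Best responses:
  P1 vs X: payoffs [1, 5] → best response B (payoff 5)
  P1 vs Y: payoffs [2, 0] → best response A (payoff 2)
  P2 vs A: payoffs [0, 4] → best response Y (payoff 4)
  P2 vs B: payoffs [5, 4] → best response X (payoff 5)
Mutual best responses: (A,Y), (B,X) → Nash equilibria.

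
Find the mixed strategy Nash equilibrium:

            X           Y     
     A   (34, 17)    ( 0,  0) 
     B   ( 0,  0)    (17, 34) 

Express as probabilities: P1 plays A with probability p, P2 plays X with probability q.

p = 0.6667, q = 0.3333

Work:
Find probabilities that make opponent indifferent:
P2 chooses q to make P1 indifferent between A and B
P1 chooses p to make P2 indifferent between X and Y
Mixed NE: P1 plays (A: 0.6667, B: 0.3333), P2 plays (X: 0.3333, Y: 0.6667)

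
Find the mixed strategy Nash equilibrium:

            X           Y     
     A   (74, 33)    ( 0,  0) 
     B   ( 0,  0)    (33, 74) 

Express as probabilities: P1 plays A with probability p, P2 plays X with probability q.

p = 0.6916, q = 0.3084

Work:
Find probabilities that make opponent indifferent:
P2 chooses q to make P1 indifferent between A and B
P1 chooses p to make P2 indifferent between X and Y
Mixed NE: P1 plays (A: 0.6916, B: 0.3084), P2 plays (X: 0.3084, Y: 0.6916)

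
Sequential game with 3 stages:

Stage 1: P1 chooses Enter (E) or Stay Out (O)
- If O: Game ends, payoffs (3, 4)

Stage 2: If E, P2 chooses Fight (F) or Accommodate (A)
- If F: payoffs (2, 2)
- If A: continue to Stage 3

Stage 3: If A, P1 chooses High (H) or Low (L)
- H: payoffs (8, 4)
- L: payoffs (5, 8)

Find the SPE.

SPE: (E, A, H); Outcome (8, 4)

Work:
Stage 3: P1 chooses H (8 vs 5)
Stage 2: P2: F->2, A->4 (anticipating H). Choose A
Stage 1: P1: O->3, E->8 (anticipating A, H). Choose E
SPE path: E -> A -> H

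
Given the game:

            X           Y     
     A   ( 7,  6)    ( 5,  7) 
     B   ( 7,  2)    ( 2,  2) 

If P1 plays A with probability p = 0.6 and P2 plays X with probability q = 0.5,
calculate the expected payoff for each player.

E[P1] = 5.4, E[P2] = 4.7

Work:
E[P1] = p·q·π₁(A,X) + p·(1-q)·π₁(A,Y) + (1-p)·q·π₁(B,X) + (1-p)·(1-q)·π₁(B,Y)
= 0.6·0.5·7 + 0.6·0.5·5 + 0.4·0.5·7 + 0.4·0.5·2
= 5.4

E[P2] = 4.7 (similar calculation)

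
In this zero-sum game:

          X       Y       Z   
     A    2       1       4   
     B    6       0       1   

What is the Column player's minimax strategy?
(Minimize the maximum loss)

Column should play Y, value = 1

Work:
Column player minimizes Row's maximum payoff:
Column X: max payoff to Row = 6
Column Y: max payoff to Row = 1
Column Z: max payoff to Row = 4
Minimum is 1, achieved by column Y.
Minimax strategy: Y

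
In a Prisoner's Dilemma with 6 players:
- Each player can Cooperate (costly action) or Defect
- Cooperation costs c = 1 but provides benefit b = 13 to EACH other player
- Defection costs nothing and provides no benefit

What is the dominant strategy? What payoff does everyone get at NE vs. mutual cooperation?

Dominant: Defect; NE payoff = 0; Coop payoff = 64

Work:
Defect dominates (saves cost c = 1, benefit to others is external)
NE: All defect → everyone gets 0
If all cooperate: each receives (5)×13 - 1 = 64
Social dilemma: 64 > 0 but NE gives 0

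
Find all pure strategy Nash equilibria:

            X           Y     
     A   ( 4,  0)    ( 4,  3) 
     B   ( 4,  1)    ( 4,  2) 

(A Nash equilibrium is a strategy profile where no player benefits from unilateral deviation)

Nash equilibrium: (A, Y), (B, Y)

Work:
Best responses:
  P1 vs X: payoffs [4, 4] → best response A/B (payoff 4)
  P1 vs Y: payoffs [4, 4] → best response A/B (payoff 4)
  P2 vs A: payoffs [0, 3] → best response Y (payoff 3)
  P2 vs B: payoffs [1, 2] → best response Y (payoff 2)
Mutual best responses: (A,Y), (B,Y) → Nash equilibria.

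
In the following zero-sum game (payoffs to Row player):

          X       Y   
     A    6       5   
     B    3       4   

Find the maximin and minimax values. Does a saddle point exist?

Maximin = 5, Minimax = 5, Saddle: True

Work:
Row minimums: [5, 3] → maximin = 5
Column maximums: [6, 5] → minimax = 5
Saddle point exists! Game value = 5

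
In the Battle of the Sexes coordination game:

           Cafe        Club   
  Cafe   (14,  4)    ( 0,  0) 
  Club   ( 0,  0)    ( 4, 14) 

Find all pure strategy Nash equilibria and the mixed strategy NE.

Pure NE: (Cafe, Cafe) and (Club, Club); Mixed NE: p = 0.7778, q = 0.2222

Work:
Check pure NE:
(Cafe, Cafe): (14, 4) - no unilateral deviation beneficial
(Club, Club): (4, 14) - no unilateral deviation beneficial
Mixed NE: P1 plays Cafe with p = 0.7778, P2 plays Cafe with q = 0.2222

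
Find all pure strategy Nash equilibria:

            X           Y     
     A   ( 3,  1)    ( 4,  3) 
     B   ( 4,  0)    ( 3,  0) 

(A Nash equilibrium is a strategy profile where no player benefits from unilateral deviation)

Nash equilibrium: (A, Y), (B, X)

Work:
Best responses:
  P1 vs X: payoffs [3, 4] → best response B (payoff 4)
  P1 vs Y: payoffs [4, 3] → best response A (payoff 4)
  P2 vs A: payoffs [1, 3] → best response Y (payoff 3)
  P2 vs B: payoffs [0, 0] → best response X/Y (payoff 0)
Mutual best responses: (A,Y), (B,X) → Nash equilibria.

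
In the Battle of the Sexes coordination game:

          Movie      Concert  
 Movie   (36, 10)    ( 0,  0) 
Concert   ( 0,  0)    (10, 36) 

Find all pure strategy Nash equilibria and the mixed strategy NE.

Pure NE: (Movie, Movie) and (Concert, Concert); Mixed NE: p = 0.7826, q = 0.2174

Work:
Check pure NE:
(Movie, Movie): (36, 10) - no unilateral deviation beneficial
(Concert, Concert): (10, 36) - no unilateral deviation beneficial
Mixed NE: P1 plays Movie with p = 0.7826, P2 plays Movie with q = 0.2174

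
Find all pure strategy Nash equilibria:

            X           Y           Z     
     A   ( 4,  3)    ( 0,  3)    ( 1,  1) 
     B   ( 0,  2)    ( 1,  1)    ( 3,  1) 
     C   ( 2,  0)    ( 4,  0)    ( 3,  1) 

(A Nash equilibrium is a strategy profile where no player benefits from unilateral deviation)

Nash equilibrium: (A, X), (C, Z)

Work:
Best responses:
  P1 vs X: payoffs [4, 0, 2] → best response A (payoff 4)
  P1 vs Y: payoffs [0, 1, 4] → best response C (payoff 4)
  P1 vs Z: payoffs [1, 3, 3] → best response B/C (payoff 3)
  P2 vs A: payoffs [3, 3, 1] → best response X/Y (payoff 3)
  P2 vs B: payoffs [2, 1, 1] → best response X (payoff 2)
  P2 vs C: payoffs [0, 0, 1] → best response Z (payoff 1)
Mutual best responses: (A,X), (C,Z) → Nash equilibria.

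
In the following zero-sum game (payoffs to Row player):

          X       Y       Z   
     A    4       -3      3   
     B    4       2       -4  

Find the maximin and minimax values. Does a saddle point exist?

Maximin = -3, Minimax = 2, Saddle: False

Work:
Row minimums: [-3, -4] → maximin = -3
Column maximums: [4, 2, 3] → minimax = 2
No saddle point (maximin ≠ minimax). Mixed strategy needed.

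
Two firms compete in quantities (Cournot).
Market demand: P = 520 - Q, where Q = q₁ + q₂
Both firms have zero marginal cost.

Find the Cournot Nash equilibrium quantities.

q₁* = q₂* = 173.33; P* = 173.33

Work:
Profit: π_i = P·q_i = (a - q_i - q_j)·q_i
FOC: ∂π_i/∂q_i = a - 2q_i - q_j = 0
Reaction function: q_i = (520 - q_j)/2
Symmetry: q* = 520/3 = 173.33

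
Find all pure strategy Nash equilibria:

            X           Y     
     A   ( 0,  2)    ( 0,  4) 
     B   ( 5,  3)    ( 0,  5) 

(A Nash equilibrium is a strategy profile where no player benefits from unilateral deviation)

Nash equilibrium: (A, Y), (B, Y)

Work:
Best responses:
  P1 vs X: payoffs [0, 5] → best response B (payoff 5)
  P1 vs Y: payoffs [0, 0] → best response A/B (payoff 0)
  P2 vs A: payoffs [2, 4] → best response Y (payoff 4)
  P2 vs B: payoffs [3, 5] → best response Y (payoff 5)
Mutual best responses: (A,Y), (B,Y) → Nash equilibria.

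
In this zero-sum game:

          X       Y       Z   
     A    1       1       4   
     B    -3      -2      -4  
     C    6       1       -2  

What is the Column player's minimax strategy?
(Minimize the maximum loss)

Column should play Y, value = 1

Work:
Column player minimizes Row's maximum payoff:
Column X: max payoff to Row = 6
Column Y: max payoff to Row = 1
Column Z: max payoff to Row = 4
Minimum is 1, achieved by column Y.
Minimax strategy: Y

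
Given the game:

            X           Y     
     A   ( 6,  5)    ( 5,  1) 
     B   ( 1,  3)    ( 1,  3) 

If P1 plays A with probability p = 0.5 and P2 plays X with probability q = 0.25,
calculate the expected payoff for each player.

E[P1] = 3.125, E[P2] = 2.5

Work:
E[P1] = p·q·π₁(A,X) + p·(1-q)·π₁(A,Y) + (1-p)·q·π₁(B,X) + (1-p)·(1-q)·π₁(B,Y)
= 0.5·0.25·6 + 0.5·0.75·5 + 0.5·0.25·1 + 0.5·0.75·1
= 3.125

E[P2] = 2.5 (similar calculation)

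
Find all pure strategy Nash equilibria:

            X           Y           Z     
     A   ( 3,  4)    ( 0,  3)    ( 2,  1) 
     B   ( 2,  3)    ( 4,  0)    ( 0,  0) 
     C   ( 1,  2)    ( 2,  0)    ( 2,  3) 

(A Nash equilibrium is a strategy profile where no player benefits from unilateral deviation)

Nash equilibrium: (A, X), (C, Z)

Work:
Best responses:
  P1 vs X: payoffs [3, 2, 1] → best response A (payoff 3)
  P1 vs Y: payoffs [0, 4, 2] → best response B (payoff 4)
  P1 vs Z: payoffs [2, 0, 2] → best response A/C (payoff 2)
  P2 vs A: payoffs [4, 3, 1] → best response X (payoff 4)
  P2 vs B: payoffs [3, 0, 0] → best response X (payoff 3)
  P2 vs C: payoffs [2, 0, 3] → best response Z (payoff 3)
Mutual best responses: (A,X), (C,Z) → Nash equilibria.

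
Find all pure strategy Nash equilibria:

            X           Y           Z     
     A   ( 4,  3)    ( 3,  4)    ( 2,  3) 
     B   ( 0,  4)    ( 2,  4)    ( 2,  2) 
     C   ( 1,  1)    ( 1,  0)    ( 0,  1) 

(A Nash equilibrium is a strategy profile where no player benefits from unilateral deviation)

Nash equilibrium: (A, Y)

Work:
Best responses:
  P1 vs X: payoffs [4, 0, 1] → best response A (payoff 4)
  P1 vs Y: payoffs [3, 2, 1] → best response A (payoff 3)
  P1 vs Z: payoffs [2, 2, 0] → best response A/B (payoff 2)
  P2 vs A: payoffs [3, 4, 3] → best response Y (payoff 4)
  P2 vs B: payoffs [4, 4, 2] → best response X/Y (payoff 4)
  P2 vs C: payoffs [1, 0, 1] → best response X/Z (payoff 1)
Mutual best responses: (A,Y) → Nash equilibria.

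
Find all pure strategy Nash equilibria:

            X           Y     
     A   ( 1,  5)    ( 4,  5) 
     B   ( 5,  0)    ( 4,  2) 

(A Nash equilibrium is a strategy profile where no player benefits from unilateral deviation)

Nash equilibrium: (A, Y), (B, Y)

Work:
Best responses:
  P1 vs X: payoffs [1, 5] → best response B (payoff 5)
  P1 vs Y: payoffs [4, 4] → best response A/B (payoff 4)
  P2 vs A: payoffs [5, 5] → best response X/Y (payoff 5)
  P2 vs B: payoffs [0, 2] → best response Y (payoff 2)
Mutual best responses: (A,Y), (B,Y) → Nash equilibria.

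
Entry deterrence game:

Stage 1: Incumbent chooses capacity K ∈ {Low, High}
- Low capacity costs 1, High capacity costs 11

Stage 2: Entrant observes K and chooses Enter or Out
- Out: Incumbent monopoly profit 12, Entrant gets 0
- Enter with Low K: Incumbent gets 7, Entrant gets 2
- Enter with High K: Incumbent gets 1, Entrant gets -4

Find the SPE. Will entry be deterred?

SPE: (Low, Enter|Low, Out|High); Entry not deterred. Incumbent net profit = 6, Entrant gets 2

Work:
After Low K: Entrant enters (2 > 0)
After High K: Entrant stays out (-4 < 0)
Incumbent: Low → 7−1=6, High → 12−11=1
Incumbent chooses Low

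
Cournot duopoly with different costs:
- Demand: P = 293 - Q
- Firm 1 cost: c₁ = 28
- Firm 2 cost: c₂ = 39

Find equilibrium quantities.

q₁* = 92.0, q₂* = 81.0

Work:
Reaction: q₁ = (293 - 28 - q₂)/2
Reaction: q₂ = (293 - 39 - q₁)/2
Solve simultaneously:
q₁* = (293 - 2×28 + 39)/3 = 92.0
q₂* = (293 - 2×39 + 28)/3 = 81.0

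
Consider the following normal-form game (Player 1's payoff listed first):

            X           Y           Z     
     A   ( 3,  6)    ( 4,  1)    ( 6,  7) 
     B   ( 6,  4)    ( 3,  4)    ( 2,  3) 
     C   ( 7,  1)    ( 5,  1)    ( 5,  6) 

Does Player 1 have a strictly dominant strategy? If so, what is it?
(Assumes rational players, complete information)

No strictly dominant strategy exists for Player 1

Work:
A strategy strictly dominates another if it gives a strictly higher payoff against every opponent action. Compare each pair of P1's strategies column-by-column:
  A vs B: [3 vs 6, 4 vs 3, 6 vs 2] → A does not strictly dominate B (column X: 3 ≤ 6)
  A vs C: [3 vs 7, 4 vs 5, 6 vs 5] → A does not strictly dominate C (column X: 3 ≤ 7)
  B vs A: [6 vs 3, 3 vs 4, 2 vs 6] → B does not strictly dominate A (column Y: 3 ≤ 4)
  B vs C: [6 vs 7, 3 vs 5, 2 vs 5] → B does not strictly dominate C (column X: 6 ≤ 7)
  C vs A: [7 vs 3, 5 vs 4, 5 vs 6] → C does not strictly dominate A (column Z: 5 ≤ 6)
  C vs B: [7 vs 6, 5 vs 3, 5 vs 2] → C strictly dominates B
No single strategy strictly dominates all others → no strictly dominant strategy.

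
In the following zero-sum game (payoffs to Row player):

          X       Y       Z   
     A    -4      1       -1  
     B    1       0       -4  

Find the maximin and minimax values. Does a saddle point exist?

Maximin = -4, Minimax = -1, Saddle: False

Work:
Row minimums: [-4, -4] → maximin = -4
Column maximums: [1, 1, -1] → minimax = -1
No saddle point (maximin ≠ minimax). Mixed strategy needed.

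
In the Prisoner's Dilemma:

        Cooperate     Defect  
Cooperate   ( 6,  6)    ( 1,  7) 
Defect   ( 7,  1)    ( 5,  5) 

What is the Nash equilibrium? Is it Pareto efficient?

(Defect, Defect) is NE; not Pareto efficient

Work:
Defect dominates Cooperate for both players:
If P2 cooperates: Defect (7) > Cooperate (6)
If P2 defects: Defect (5) > Cooperate (1)
NE: (Defect, Defect) with payoff (5, 5)
But (Cooperate, Cooperate) = (6, 6) Pareto dominates (5, 5)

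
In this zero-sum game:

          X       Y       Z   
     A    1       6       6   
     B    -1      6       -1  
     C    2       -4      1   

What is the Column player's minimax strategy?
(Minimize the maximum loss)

Column should play X, value = 2

Work:
Column player minimizes Row's maximum payoff:
Column X: max payoff to Row = 2
Column Y: max payoff to Row = 6
Column Z: max payoff to Row = 6
Minimum is 2, achieved by column X.
Minimax strategy: X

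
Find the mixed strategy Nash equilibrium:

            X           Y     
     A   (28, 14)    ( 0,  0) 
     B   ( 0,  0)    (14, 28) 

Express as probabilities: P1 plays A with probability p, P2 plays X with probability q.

p = 0.6667, q = 0.3333

Work:
Find probabilities that make opponent indifferent:
P2 chooses q to make P1 indifferent between A and B
P1 chooses p to make P2 indifferent between X and Y
Mixed NE: P1 plays (A: 0.6667, B: 0.3333), P2 plays (X: 0.3333, Y: 0.6667)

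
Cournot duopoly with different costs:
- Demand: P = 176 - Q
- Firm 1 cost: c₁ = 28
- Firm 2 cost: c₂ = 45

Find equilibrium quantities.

q₁* = 55.0, q₂* = 38.0

Work:
Reaction: q₁ = (176 - 28 - q₂)/2
Reaction: q₂ = (176 - 45 - q₁)/2
Solve simultaneously:
q₁* = (176 - 2×28 + 45)/3 = 55.0
q₂* = (176 - 2×45 + 28)/3 = 38.0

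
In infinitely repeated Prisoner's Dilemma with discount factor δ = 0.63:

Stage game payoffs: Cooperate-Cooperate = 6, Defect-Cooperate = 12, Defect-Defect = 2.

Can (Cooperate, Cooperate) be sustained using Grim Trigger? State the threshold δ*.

δ* = 0.6; since δ = 0.63 ≥ 0.6, cooperation can be sustained

Work:
For Grim Trigger:
Cooperate forever: 6/(1-δ)
Defect then punished: 12 + 2·δ/(1-δ)
Need: 6/(1-δ) ≥ 12 + 2·δ/(1-δ)
Solving: δ ≥ (T-R)/(T-P) = (12-6)/(12-2) = 0.6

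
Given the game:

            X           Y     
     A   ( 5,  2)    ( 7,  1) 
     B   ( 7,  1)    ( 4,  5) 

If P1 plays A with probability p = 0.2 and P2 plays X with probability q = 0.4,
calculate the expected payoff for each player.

E[P1] = 5.4, E[P2] = 3.0

Work:
E[P1] = p·q·π₁(A,X) + p·(1-q)·π₁(A,Y) + (1-p)·q·π₁(B,X) + (1-p)·(1-q)·π₁(B,Y)
= 0.2·0.4·5 + 0.2·0.6·7 + 0.8·0.4·7 + 0.8·0.6·4
= 5.4

E[P2] = 3.0 (similar calculation)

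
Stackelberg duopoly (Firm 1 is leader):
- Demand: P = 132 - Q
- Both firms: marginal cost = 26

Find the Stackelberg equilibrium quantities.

q₁* (leader) = 53.0, q₂* (follower) = 26.5

Work:
Follower's reaction: q₂ = (a - c - q₁)/2
Leader substitutes: π₁ = q₁·(a - q₁ - (a-c-q₁)/2 - c)
FOC: q₁* = (132 - 26)/2 = 53.00
Then: q₂* = (132 - 26 - 53.0)/2 = 26.50
Leader has first-mover advantage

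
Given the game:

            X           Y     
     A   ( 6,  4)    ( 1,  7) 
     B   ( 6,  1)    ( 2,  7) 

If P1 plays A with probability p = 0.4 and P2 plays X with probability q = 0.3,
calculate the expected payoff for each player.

E[P1] = 2.92, E[P2] = 5.56

Work:
E[P1] = p·q·π₁(A,X) + p·(1-q)·π₁(A,Y) + (1-p)·q·π₁(B,X) + (1-p)·(1-q)·π₁(B,Y)
= 0.4·0.3·6 + 0.4·0.7·1 + 0.6·0.3·6 + 0.6·0.7·2
= 2.92

E[P2] = 5.56 (similar calculation)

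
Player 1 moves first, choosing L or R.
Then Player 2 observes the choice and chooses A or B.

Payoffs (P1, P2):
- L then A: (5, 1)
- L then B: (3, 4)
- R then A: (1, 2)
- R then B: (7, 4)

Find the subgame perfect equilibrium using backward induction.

P1 plays R, P2 plays B after L and B after R; Payoff (7, 4)

Work:
Backward induction:
After L: P2 chooses B → P1 gets 3
After R: P2 chooses B → P1 gets 7
P1 chooses R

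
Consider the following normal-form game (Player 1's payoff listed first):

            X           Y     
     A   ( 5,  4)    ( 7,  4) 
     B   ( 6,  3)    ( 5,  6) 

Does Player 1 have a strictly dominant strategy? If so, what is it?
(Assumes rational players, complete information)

No strictly dominant strategy exists for Player 1

Work:
A strategy strictly dominates another if it gives a strictly higher payoff against every opponent action. Compare each pair of P1's strategies column-by-column:
  A vs B: [5 vs 6, 7 vs 5] → A does not strictly dominate B (column X: 5 ≤ 6)
  B vs A: [6 vs 5, 5 vs 7] → B does not strictly dominate A (column Y: 5 ≤ 7)
No single strategy strictly dominates all others → no strictly dominant strategy.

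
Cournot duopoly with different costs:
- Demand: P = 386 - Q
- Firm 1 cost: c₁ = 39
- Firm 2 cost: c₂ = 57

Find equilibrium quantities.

q₁* = 121.67, q₂* = 103.67

Work:
Reaction: q₁ = (386 - 39 - q₂)/2
Reaction: q₂ = (386 - 57 - q₁)/2
Solve simultaneously:
q₁* = (386 - 2×39 + 57)/3 = 121.67
q₂* = (386 - 2×57 + 39)/3 = 103.67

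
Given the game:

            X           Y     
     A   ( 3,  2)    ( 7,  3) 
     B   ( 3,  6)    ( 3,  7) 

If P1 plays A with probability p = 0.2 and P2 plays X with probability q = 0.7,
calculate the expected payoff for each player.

E[P1] = 3.24, E[P2] = 5.5

Work:
E[P1] = p·q·π₁(A,X) + p·(1-q)·π₁(A,Y) + (1-p)·q·π₁(B,X) + (1-p)·(1-q)·π₁(B,Y)
= 0.2·0.7·3 + 0.2·0.3·7 + 0.8·0.7·3 + 0.8·0.3·3
= 3.24

E[P2] = 5.5 (similar calculation)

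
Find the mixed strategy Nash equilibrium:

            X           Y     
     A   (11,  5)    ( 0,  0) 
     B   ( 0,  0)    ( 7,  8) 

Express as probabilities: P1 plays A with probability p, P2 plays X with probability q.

p = 0.6154, q = 0.3889

Work:
Find probabilities that make opponent indifferent:
P2 chooses q to make P1 indifferent between A and B
P1 chooses p to make P2 indifferent between X and Y
Mixed NE: P1 plays (A: 0.6154, B: 0.3846), P2 plays (X: 0.3889, Y: 0.6111)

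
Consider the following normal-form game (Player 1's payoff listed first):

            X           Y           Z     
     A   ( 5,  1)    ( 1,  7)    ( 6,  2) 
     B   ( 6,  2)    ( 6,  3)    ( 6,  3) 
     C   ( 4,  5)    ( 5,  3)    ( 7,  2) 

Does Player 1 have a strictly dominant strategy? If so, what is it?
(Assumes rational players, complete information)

No strictly dominant strategy exists for Player 1

Work:
A strategy strictly dominates another if it gives a strictly higher payoff against every opponent action. Compare each pair of P1's strategies column-by-column:
  A vs B: [5 vs 6, 1 vs 6, 6 vs 6] → A does not strictly dominate B (column X: 5 ≤ 6)
  A vs C: [5 vs 4, 1 vs 5, 6 vs 7] → A does not strictly dominate C (column Y: 1 ≤ 5)
  B vs A: [6 vs 5, 6 vs 1, 6 vs 6] → B does not strictly dominate A (column Z: 6 ≤ 6)
  B vs C: [6 vs 4, 6 vs 5, 6 vs 7] → B does not strictly dominate C (column Z: 6 ≤ 7)
  C vs A: [4 vs 5, 5 vs 1, 7 vs 6] → C does not strictly dominate A (column X: 4 ≤ 5)
  C vs B: [4 vs 6, 5 vs 6, 7 vs 6] → C does not strictly dominate B (column X: 4 ≤ 6)
No single strategy strictly dominates all others → no strictly dominant strategy.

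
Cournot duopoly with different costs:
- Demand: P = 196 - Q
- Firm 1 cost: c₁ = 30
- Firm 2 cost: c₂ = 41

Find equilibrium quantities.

q₁* = 59.0, q₂* = 48.0

Work:
Reaction: q₁ = (196 - 30 - q₂)/2
Reaction: q₂ = (196 - 41 - q₁)/2
Solve simultaneously:
q₁* = (196 - 2×30 + 41)/3 = 59.0
q₂* = (196 - 2×41 + 30)/3 = 48.0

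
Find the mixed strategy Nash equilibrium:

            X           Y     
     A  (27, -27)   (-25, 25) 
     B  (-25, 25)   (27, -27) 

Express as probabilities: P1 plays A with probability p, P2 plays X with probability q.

p = 0.5, q = 0.5

Work:
Find probabilities that make opponent indifferent:
P2 chooses q to make P1 indifferent between A and B
P1 chooses p to make P2 indifferent between X and Y
Mixed NE: P1 plays (A: 0.5, B: 0.5), P2 plays (X: 0.5, Y: 0.5)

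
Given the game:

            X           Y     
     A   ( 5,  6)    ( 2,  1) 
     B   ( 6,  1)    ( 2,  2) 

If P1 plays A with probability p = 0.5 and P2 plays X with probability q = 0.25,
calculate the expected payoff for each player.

E[P1] = 2.875, E[P2] = 2.0

Work:
E[P1] = p·q·π₁(A,X) + p·(1-q)·π₁(A,Y) + (1-p)·q·π₁(B,X) + (1-p)·(1-q)·π₁(B,Y)
= 0.5·0.25·5 + 0.5·0.75·2 + 0.5·0.25·6 + 0.5·0.75·2
= 2.875

E[P2] = 2.0 (similar calculation)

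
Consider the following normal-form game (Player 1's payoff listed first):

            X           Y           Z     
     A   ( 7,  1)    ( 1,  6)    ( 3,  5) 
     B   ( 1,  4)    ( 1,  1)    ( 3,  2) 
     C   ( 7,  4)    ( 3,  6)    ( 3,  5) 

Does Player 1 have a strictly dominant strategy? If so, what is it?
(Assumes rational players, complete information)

No strictly dominant strategy exists for Player 1

Work:
A strategy strictly dominates another if it gives a strictly higher payoff against every opponent action. Compare each pair of P1's strategies column-by-column:
  A vs B: [7 vs 1, 1 vs 1, 3 vs 3] → A does not strictly dominate B (column Y: 1 ≤ 1)
  A vs C: [7 vs 7, 1 vs 3, 3 vs 3] → A does not strictly dominate C (column X: 7 ≤ 7)
  B vs A: [1 vs 7, 1 vs 1, 3 vs 3] → B does not strictly dominate A (column X: 1 ≤ 7)
  B vs C: [1 vs 7, 1 vs 3, 3 vs 3] → B does not strictly dominate C (column X: 1 ≤ 7)
  C vs A: [7 vs 7, 3 vs 1, 3 vs 3] → C does not strictly dominate A (column X: 7 ≤ 7)
  C vs B: [7 vs 1, 3 vs 1, 3 vs 3] → C does not strictly dominate B (column Z: 3 ≤ 3)
No single strategy strictly dominates all others → no strictly dominant strategy.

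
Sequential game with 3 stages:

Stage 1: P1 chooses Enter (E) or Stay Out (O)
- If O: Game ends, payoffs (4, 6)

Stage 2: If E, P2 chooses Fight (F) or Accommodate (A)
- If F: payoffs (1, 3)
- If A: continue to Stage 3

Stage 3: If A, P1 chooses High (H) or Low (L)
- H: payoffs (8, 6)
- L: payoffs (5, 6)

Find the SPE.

SPE: (E, A, H); Outcome (8, 6)

Work:
Stage 3: P1 chooses H (8 vs 5)
Stage 2: P2: F->3, A->6 (anticipating H). Choose A
Stage 1: P1: O->4, E->8 (anticipating A, H). Choose E
SPE path: E -> A -> H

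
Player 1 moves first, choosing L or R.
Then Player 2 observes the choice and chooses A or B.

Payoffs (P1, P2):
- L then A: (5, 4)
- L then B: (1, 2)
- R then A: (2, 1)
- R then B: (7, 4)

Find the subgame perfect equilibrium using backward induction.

P1 plays R, P2 plays A after L and B after R; Payoff (7, 4)

Work:
Backward induction:
After L: P2 chooses A → P1 gets 5
After R: P2 chooses B → P1 gets 7
P1 chooses R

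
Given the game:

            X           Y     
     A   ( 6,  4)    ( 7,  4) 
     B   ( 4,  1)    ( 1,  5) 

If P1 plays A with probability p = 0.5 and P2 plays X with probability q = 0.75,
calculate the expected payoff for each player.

E[P1] = 4.75, E[P2] = 3.0

Work:
E[P1] = p·q·π₁(A,X) + p·(1-q)·π₁(A,Y) + (1-p)·q·π₁(B,X) + (1-p)·(1-q)·π₁(B,Y)
= 0.5·0.75·6 + 0.5·0.25·7 + 0.5·0.75·4 + 0.5·0.25·1
= 4.75

E[P2] = 3.0 (similar calculation)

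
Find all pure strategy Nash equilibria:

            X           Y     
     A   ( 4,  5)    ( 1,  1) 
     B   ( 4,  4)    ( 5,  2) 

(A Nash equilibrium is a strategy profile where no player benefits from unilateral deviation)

Nash equilibrium: (A, X), (B, X)

Work:
Best responses:
  P1 vs X: payoffs [4, 4] → best response A/B (payoff 4)
  P1 vs Y: payoffs [1, 5] → best response B (payoff 5)
  P2 vs A: payoffs [5, 1] → best response X (payoff 5)
  P2 vs B: payoffs [4, 2] → best response X (payoff 4)
Mutual best responses: (A,X), (B,X) → Nash equilibria.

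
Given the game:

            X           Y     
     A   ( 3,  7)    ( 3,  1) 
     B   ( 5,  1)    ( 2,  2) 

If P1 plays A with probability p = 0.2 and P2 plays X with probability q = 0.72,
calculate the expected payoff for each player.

E[P1] = 3.928, E[P2] = 2.088

Work:
E[P1] = p·q·π₁(A,X) + p·(1-q)·π₁(A,Y) + (1-p)·q·π₁(B,X) + (1-p)·(1-q)·π₁(B,Y)
= 0.2·0.72·3 + 0.2·0.28·3 + 0.8·0.72·5 + 0.8·0.28·2
= 3.928

E[P2] = 2.088 (similar calculation)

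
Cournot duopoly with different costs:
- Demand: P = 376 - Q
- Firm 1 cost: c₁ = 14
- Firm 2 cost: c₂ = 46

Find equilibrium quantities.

q₁* = 131.33, q₂* = 99.33

Work:
Reaction: q₁ = (376 - 14 - q₂)/2
Reaction: q₂ = (376 - 46 - q₁)/2
Solve simultaneously:
q₁* = (376 - 2×14 + 46)/3 = 131.33
q₂* = (376 - 2×46 + 14)/3 = 99.33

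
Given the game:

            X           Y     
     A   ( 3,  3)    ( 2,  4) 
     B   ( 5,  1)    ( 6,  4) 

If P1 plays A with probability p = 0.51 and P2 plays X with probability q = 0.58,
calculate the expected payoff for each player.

E[P1] = 3.9716, E[P2] = 2.8516

Work:
E[P1] = p·q·π₁(A,X) + p·(1-q)·π₁(A,Y) + (1-p)·q·π₁(B,X) + (1-p)·(1-q)·π₁(B,Y)
= 0.51·0.58·3 + 0.51·0.42·2 + 0.49·0.58·5 + 0.49·0.42·6
= 3.9716

E[P2] = 2.8516 (similar calculation)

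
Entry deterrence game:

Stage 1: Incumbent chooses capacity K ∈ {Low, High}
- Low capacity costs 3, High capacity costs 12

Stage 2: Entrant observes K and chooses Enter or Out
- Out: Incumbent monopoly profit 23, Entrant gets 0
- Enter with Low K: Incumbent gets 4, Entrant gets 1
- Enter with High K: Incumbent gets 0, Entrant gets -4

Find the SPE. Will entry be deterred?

SPE: (High, Enter|Low, Out|High); Entry deterred. Incumbent net profit = 11

Work:
After Low K: Entrant enters (1 > 0)
After High K: Entrant stays out (-4 < 0)
Incumbent: Low → 4−3=1, High → 23−12=11
Incumbent chooses High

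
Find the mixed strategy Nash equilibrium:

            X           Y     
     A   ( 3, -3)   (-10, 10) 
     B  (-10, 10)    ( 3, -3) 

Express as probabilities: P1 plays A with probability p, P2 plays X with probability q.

p = 0.5, q = 0.5

Work:
Find probabilities that make opponent indifferent:
P2 chooses q to make P1 indifferent between A and B
P1 chooses p to make P2 indifferent between X and Y
Mixed NE: P1 plays (A: 0.5, B: 0.5), P2 plays (X: 0.5, Y: 0.5)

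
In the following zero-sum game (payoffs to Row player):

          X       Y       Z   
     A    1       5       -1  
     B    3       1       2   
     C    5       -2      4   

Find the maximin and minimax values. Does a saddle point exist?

Maximin = 1, Minimax = 4, Saddle: False

Work:
Row minimums: [-1, 1, -2] → maximin = 1
Column maximums: [5, 5, 4] → minimax = 4
No saddle point (maximin ≠ minimax). Mixed strategy needed.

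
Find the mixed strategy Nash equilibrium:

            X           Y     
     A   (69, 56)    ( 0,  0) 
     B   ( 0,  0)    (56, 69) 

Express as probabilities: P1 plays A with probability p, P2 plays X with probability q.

p = 0.552, q = 0.448

Work:
Find probabilities that make opponent indifferent:
P2 chooses q to make P1 indifferent between A and B
P1 chooses p to make P2 indifferent between X and Y
Mixed NE: P1 plays (A: 0.552, B: 0.448), P2 plays (X: 0.448, Y: 0.552)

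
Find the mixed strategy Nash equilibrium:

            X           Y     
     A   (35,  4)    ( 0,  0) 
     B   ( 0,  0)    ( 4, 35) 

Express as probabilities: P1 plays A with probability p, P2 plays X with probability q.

p = 0.8974, q = 0.1026

Work:
Find probabilities that make opponent indifferent:
P2 chooses q to make P1 indifferent between A and B
P1 chooses p to make P2 indifferent between X and Y
Mixed NE: P1 plays (A: 0.8974, B: 0.1026), P2 plays (X: 0.1026, Y: 0.8974)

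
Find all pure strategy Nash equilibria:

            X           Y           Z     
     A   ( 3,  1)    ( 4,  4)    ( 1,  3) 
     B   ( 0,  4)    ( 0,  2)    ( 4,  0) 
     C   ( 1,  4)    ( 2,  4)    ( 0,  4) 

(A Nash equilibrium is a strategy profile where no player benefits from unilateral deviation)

Nash equilibrium: (A, Y)

Work:
Best responses:
  P1 vs X: payoffs [3, 0, 1] → best response A (payoff 3)
  P1 vs Y: payoffs [4, 0, 2] → best response A (payoff 4)
  P1 vs Z: payoffs [1, 4, 0] → best response B (payoff 4)
  P2 vs A: payoffs [1, 4, 3] → best response Y (payoff 4)
  P2 vs B: payoffs [4, 2, 0] → best response X (payoff 4)
  P2 vs C: payoffs [4, 4, 4] → best response X/Y/Z (payoff 4)
Mutual best responses: (A,Y) → Nash equilibria.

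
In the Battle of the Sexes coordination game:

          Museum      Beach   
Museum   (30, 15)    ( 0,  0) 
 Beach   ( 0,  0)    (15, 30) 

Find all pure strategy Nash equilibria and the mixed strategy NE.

Pure NE: (Museum, Museum) and (Beach, Beach); Mixed NE: p = 0.6667, q = 0.3333

Work:
Check pure NE:
(Museum, Museum): (30, 15) - no unilateral deviation beneficial
(Beach, Beach): (15, 30) - no unilateral deviation beneficial
Mixed NE: P1 plays Museum with p = 0.6667, P2 plays Museum with q = 0.3333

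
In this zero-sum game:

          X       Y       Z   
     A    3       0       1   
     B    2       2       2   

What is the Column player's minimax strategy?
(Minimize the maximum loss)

Column should play Y or Z (all achieve the minimum), value = 2

Work:
Column player minimizes Row's maximum payoff:
Column X: max payoff to Row = 3
Column Y: max payoff to Row = 2
Column Z: max payoff to Row = 2
Minimum is 2, achieved by columns Y, Z (tied).
Each of Y or Z is a minimax strategy.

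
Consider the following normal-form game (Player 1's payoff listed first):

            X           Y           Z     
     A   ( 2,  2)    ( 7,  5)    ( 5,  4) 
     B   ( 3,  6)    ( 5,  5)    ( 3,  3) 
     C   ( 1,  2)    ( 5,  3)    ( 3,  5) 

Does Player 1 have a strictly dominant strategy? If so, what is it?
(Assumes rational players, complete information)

No strictly dominant strategy exists for Player 1

Work:
A strategy strictly dominates another if it gives a strictly higher payoff against every opponent action. Compare each pair of P1's strategies column-by-column:
  A vs B: [2 vs 3, 7 vs 5, 5 vs 3] → A does not strictly dominate B (column X: 2 ≤ 3)
  A vs C: [2 vs 1, 7 vs 5, 5 vs 3] → A strictly dominates C
  B vs A: [3 vs 2, 5 vs 7, 3 vs 5] → B does not strictly dominate A (column Y: 5 ≤ 7)
  B vs C: [3 vs 1, 5 vs 5, 3 vs 3] → B does not strictly dominate C (column Y: 5 ≤ 5)
  C vs A: [1 vs 2, 5 vs 7, 3 vs 5] → C does not strictly dominate A (column X: 1 ≤ 2)
  C vs B: [1 vs 3, 5 vs 5, 3 vs 3] → C does not strictly dominate B (column X: 1 ≤ 3)
No single strategy strictly dominates all others → no strictly dominant strategy.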